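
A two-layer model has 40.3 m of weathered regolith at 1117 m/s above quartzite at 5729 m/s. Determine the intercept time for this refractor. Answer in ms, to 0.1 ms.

70.8 ms

θ_c = arcsin(V₁/V₂) = arcsin(1117/5729) = 11.24°; cos θ_c = 0.9808.
tᵢ = 2h·cos θ_c / V₁ = 2·40.3·0.9808 / 1117 = 0.07077 s.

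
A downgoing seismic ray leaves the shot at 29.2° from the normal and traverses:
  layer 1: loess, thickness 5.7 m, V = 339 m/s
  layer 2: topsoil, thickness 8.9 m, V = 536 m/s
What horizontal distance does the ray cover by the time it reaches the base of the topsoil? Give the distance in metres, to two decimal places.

Ray parameter p = sin 29.2° / 339 m/s = 1.4391e-03 s/m.
Layer 1: θ = 29.20°; offset = 5.7·tan 29.20° = 3.1856 m.
Layer 2: sin θ = p·536 = 0.7714 → θ = 50.48°; offset = 8.9·tan 50.48° = 10.7876 m.
Total horizontal offset = 13.9732 m.

13.97 m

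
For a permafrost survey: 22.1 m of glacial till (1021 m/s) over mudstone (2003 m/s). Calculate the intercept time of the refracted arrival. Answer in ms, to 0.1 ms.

37.2 ms

tᵢ = 2h·√(V₂²−V₁²)/(V₁V₂).
√(V₂²−V₁²) = √(2003²−1021²) = 1723.2 m/s.
tᵢ = 2·22.1·1723.2/(1021·2003) = 0.03724 s.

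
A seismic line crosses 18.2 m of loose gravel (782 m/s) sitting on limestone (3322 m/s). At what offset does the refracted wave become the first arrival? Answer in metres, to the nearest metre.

46 m

θ_c = arcsin(782/3322) = 13.62°, so cos θ_c = 0.9719 and tᵢ = 2h cos θ_c/V₁ = 0.0452 s.
At crossover x/V₁ = x/V₂ + tᵢ ⇒ x = tᵢ/(1/V₁ − 1/V₂) = 0.04524/(1.2788e-03 − 3.0102e-04) = 46.27 m.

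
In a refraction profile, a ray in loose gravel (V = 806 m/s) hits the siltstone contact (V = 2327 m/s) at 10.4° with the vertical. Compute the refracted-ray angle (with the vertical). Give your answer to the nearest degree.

31°

sin θ₁/V₁ = sin θ₂/V₂ ⇒ sin θ₂ = 2327·sin 10.4°/806 = 2327·0.1805/806 = 0.5212.
θ₂ = sin⁻¹(0.5212) = 31.41° (from vertical).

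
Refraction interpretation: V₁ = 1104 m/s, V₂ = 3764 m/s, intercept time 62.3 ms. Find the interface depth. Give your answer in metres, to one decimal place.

θ_c = arcsin(1104/3764) = 17.06°; cos θ_c = 0.9560.
tᵢ = 2h cos θ_c/V₁ ⇒ h = tᵢ·V₁/(2 cos θ_c) = 0.0623·1104/(2·0.9560) = 35.97 m.

36.0 m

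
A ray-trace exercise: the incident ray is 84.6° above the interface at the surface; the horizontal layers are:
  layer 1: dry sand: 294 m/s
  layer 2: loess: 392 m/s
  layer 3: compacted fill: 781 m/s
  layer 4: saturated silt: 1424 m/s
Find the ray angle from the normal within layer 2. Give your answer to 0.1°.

From the normal: θ₁ = 90° − 84.6° = 5.4°.
Ray parameter p = sin 5.4° / 294 = 3.2010e-04 s/m.
sin θ_2 = p·V_2 = 3.2010e-04 × 392 = 0.1255.
θ_2 = 7.21° from the vertical.

7.2°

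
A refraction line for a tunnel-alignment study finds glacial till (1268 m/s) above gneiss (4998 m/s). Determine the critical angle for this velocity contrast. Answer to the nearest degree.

At critical incidence the refracted ray runs along the interface (θ₂ = 90°), so sin θ_c = V₁/V₂.
θ_c = arcsin(1268/4998) = arcsin 0.2537 = 14.70°.

15°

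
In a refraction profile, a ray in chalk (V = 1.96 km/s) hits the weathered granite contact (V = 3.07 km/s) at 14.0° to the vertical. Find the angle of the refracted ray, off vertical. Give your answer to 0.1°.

Snell's law: sin θ₂ = (V₂/V₁)·sin θ₁ = (3.07/1.96)·sin 14.0° = 0.3789.
θ₂ = sin⁻¹(0.3789) = 22.27° (from vertical).

22.3°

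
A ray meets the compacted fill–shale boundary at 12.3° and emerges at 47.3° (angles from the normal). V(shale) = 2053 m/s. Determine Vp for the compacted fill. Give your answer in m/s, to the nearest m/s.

sin 12.3° = 0.2130; sin 47.3° = 0.7349.
V₁ = V₂·(sin θ₁/sin θ₂) = 2053·(0.2130/0.7349) = 595.11 m/s.

595 m/s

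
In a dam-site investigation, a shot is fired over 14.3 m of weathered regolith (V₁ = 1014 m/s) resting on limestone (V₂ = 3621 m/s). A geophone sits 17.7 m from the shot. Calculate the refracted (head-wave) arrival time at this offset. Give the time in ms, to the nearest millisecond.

t = x/V₂ + 2h·√(V₂²−V₁²)/(V₁V₂).
√(V₂²−V₁²) = √(3621²−1014²) = 3476.1 m/s; delay term = 2·14.3·3476.1/(1014·3621) = 0.02708 s.
t = 17.7/3621 + 0.02708 = 0.03196 s.

32 ms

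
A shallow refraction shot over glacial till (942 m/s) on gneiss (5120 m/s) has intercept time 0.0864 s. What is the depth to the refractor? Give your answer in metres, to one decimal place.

θ_c = arcsin(942/5120) = 10.60°; cos θ_c = 0.9829.
tᵢ = 2h cos θ_c/V₁ ⇒ h = tᵢ·V₁/(2 cos θ_c) = 0.0864·942/(2·0.9829) = 41.40 m.

41.4 m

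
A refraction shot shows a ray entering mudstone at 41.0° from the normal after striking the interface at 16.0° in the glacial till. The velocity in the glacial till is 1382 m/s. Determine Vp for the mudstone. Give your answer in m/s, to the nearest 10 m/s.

3290 m/s

Snell's law: sin 16.0°/V₁ = sin 41.0°/V₂.
V₂ = V₁·sin 41.0°/sin 16.0° = 1382 × 2.3802 = 3289.37 m/s.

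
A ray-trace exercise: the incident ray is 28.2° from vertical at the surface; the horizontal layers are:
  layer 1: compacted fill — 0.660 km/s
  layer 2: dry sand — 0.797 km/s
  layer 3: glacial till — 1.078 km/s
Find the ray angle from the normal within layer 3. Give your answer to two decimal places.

50.52°

Ray parameter p = sin 28.2° / 0.660 = 7.1599e-01 s/km.
sin θ_3 = p·V_3 = 7.1599e-01 × 1.078 = 0.7718.
θ_3 = 50.52° from the vertical.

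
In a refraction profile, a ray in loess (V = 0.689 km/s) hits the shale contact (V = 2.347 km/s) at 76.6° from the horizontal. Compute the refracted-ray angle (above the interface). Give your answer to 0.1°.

37.9°

Convert to the normal: θ₁ = 90° − 76.6° = 13.4°.
sin θ₁/V₁ = sin θ₂/V₂ ⇒ sin θ₂ = 2.347·sin 13.4°/0.689 = 2.347·0.2317/0.689 = 0.7894.
θ₂ = sin⁻¹(0.7894) = 52.13° (from vertical).
From the interface: 90° − 52.13° = 37.87°.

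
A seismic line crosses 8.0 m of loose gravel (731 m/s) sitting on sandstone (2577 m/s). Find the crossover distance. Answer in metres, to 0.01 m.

θ_c = arcsin(731/2577) = 16.48°, so cos θ_c = 0.9589 and tᵢ = 2h cos θ_c/V₁ = 0.0210 s.
At crossover x/V₁ = x/V₂ + tᵢ ⇒ x = tᵢ/(1/V₁ − 1/V₂) = 0.02099/(1.3680e-03 − 3.8805e-04) = 21.42 m.

21.42 m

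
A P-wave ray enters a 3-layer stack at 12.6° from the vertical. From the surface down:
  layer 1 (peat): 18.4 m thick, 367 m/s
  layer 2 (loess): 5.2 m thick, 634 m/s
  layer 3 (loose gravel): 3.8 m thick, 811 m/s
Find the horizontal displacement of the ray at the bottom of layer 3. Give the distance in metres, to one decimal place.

Apply Snell's law at each interface; in layer i the horizontal offset is hᵢ·tan θᵢ.
Layer 1: θ = 12.60°; offset = 18.4·tan 12.60° = 4.113 m.
Layer 2: sin θ = 634·sin 12.6°/367 = 0.3768, θ = 22.14°; offset = 5.2·tan 22.14° = 2.116 m.
Layer 3: sin θ = 811·sin 12.6°/367 = 0.4821, θ = 28.82°; offset = 3.8·tan 28.82° = 2.091 m.
Total horizontal offset = 8.319 m.

8.3 m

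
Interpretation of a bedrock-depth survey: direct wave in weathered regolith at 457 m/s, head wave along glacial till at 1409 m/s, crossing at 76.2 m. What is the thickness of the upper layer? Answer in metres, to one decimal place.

h = (x_cross/2)·√((V₂−V₁)/(V₂+V₁)).
(V₂−V₁)/(V₂+V₁) = (1409−457)/(1409+457) = 0.5102; √ = 0.7143.
h = (76.2/2)·0.7143 = 27.21 m.

27.2 m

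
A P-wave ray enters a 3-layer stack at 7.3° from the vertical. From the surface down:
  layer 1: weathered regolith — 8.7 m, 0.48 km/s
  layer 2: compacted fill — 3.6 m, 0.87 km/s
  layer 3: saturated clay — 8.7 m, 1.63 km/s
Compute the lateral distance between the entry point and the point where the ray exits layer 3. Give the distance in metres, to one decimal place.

Ray parameter p = sin 7.3° / 0.48 km/s = 2.6472e-01 s/km.
Layer 1: θ = 7.30°; offset = 8.7·tan 7.30° = 1.114 m.
Layer 2: sin θ = p·0.87 = 0.2303 → θ = 13.32°; offset = 3.6·tan 13.32° = 0.852 m.
Layer 3: sin θ = p·1.63 = 0.4315 → θ = 25.56°; offset = 8.7·tan 25.56° = 4.161 m.
Total horizontal offset = 6.128 m.

6.1 m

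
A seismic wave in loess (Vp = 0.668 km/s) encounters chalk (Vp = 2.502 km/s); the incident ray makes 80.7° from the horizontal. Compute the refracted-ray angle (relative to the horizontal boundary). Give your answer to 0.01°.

52.75°

Angle from the normal: 90° − 80.7° = 9.3°.
sin θ₁/V₁ = sin θ₂/V₂ ⇒ sin θ₂ = 2.502·sin 9.3°/0.668 = 2.502·0.1616/0.668 = 0.6053.
θ₂ = sin⁻¹(0.6053) = 37.25° (from vertical).
From the interface: 90° − 37.25° = 52.75°.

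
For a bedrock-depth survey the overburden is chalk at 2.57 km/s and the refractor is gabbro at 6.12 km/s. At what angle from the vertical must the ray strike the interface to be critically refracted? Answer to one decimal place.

At critical incidence the refracted ray runs along the interface (θ₂ = 90°), so sin θ_c = V₁/V₂.
θ_c = arcsin(2.57/6.12) = arcsin 0.4199 = 24.83°.

24.8°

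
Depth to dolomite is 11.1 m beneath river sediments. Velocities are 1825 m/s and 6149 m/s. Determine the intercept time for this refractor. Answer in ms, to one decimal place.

11.6 ms

tᵢ = 2h·√(V₂²−V₁²)/(V₁V₂).
√(V₂²−V₁²) = √(6149²−1825²) = 5871.9 m/s.
tᵢ = 2·11.1·5871.9/(1825·6149) = 0.01162 s.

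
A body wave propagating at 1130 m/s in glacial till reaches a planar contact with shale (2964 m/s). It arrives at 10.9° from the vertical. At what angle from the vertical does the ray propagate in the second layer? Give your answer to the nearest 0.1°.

sin θ₁/V₁ = sin θ₂/V₂ ⇒ sin θ₂ = 2964·sin 10.9°/1130 = 2964·0.1891/1130 = 0.4960.
θ₂ = arcsin 0.4960 = 29.74° from the normal.

29.7°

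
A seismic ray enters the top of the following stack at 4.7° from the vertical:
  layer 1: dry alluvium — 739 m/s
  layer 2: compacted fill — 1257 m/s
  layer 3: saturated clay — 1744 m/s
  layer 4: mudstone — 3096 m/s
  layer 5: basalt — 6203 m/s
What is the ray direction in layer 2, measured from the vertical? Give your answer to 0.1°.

8.0°

Ray parameter p = sin 4.7° / 739 = 1.1088e-04 s/m.
sin θ_2 = p·V_2 = 1.1088e-04 × 1257 = 0.1394.
θ_2 = 8.01° from the vertical.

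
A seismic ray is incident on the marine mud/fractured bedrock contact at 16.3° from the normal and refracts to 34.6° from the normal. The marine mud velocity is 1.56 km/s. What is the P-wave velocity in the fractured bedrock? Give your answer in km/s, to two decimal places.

sin 16.3° = 0.2807; sin 34.6° = 0.5678.
V₂ = V₁·(sin θ₂/sin θ₁) = 1.56·(0.5678/0.2807) = 3.16 km/s.

3.16 km/s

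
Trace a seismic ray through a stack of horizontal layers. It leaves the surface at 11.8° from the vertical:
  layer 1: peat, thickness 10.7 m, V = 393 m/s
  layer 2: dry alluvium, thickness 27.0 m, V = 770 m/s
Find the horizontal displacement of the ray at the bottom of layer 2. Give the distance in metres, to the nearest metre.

14 m

p = sin θ₁/V₁ = sin 11.8°/393 = 5.2035e-04 s/m is conserved through the stack.
Layer 1: θ = 11.80°; offset = 10.7·tan 11.80° = 2.235 m.
Layer 2: sin θ = p·770 = 0.4007 → θ = 23.62°; offset = 27.0·tan 23.62° = 11.807 m.
Summing the layer offsets gives 14.043 m.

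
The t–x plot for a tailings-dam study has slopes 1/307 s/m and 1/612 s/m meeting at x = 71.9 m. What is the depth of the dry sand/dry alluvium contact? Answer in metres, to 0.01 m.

h = (x_cross/2)·√((V₂−V₁)/(V₂+V₁)).
(V₂−V₁)/(V₂+V₁) = (612−307)/(612+307) = 0.3319; √ = 0.5761.
h = (71.9/2)·0.5761 = 20.71 m.

20.71 m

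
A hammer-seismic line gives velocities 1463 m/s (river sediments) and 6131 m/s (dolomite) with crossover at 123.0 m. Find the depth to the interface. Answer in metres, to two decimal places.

x_cross = 2h·√((V₂+V₁)/(V₂−V₁)) → h = x_cross / (2·√((V₂+V₁)/(V₂−V₁))).
√((V₂+V₁)/(V₂−V₁)) = √((6131+1463)/(6131−1463)) = 1.2755.
h = 123.0 / (2·1.2755) = 48.22 m.

48.22 m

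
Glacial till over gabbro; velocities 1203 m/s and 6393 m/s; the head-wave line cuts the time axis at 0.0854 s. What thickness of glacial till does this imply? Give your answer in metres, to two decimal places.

θ_c = arcsin(1203/6393) = 10.85°; cos θ_c = 0.9821.
tᵢ = 2h cos θ_c/V₁ ⇒ h = tᵢ·V₁/(2 cos θ_c) = 0.0854·1203/(2·0.9821) = 52.30 m.

52.30 m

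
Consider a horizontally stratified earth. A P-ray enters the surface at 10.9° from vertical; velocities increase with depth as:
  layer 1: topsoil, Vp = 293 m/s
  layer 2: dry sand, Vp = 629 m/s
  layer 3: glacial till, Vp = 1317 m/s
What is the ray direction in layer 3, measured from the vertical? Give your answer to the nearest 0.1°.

58.2°

Snell's law across each interface conserves sin θ / V, so sin θ_3 = V_3·sin θ₁/V₁.
sin θ_3 = 1317 × sin 10.9° / 293 = 0.8500.
θ_3 = arcsin 0.8500 = 58.21°.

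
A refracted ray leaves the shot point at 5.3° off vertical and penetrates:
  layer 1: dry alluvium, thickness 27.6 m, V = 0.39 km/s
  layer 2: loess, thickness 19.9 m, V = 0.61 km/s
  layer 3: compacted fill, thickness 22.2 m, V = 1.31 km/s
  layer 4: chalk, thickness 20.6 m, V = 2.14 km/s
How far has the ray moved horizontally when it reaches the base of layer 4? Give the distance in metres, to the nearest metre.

25 m

p = sin θ₁/V₁ = sin 5.3°/0.39 = 2.3685e-01 s/km is conserved through the stack.
Layer 1: θ = 5.30°; offset = 27.6·tan 5.30° = 2.560 m.
Layer 2: sin θ = p·0.61 = 0.1445 → θ = 8.31°; offset = 19.9·tan 8.31° = 2.906 m.
Layer 3: sin θ = p·1.31 = 0.3103 → θ = 18.08°; offset = 22.2·tan 18.08° = 7.246 m.
Layer 4: sin θ = p·2.14 = 0.5069 → θ = 30.45°; offset = 20.6·tan 30.45° = 12.112 m.
Summing the layer offsets gives 24.824 m.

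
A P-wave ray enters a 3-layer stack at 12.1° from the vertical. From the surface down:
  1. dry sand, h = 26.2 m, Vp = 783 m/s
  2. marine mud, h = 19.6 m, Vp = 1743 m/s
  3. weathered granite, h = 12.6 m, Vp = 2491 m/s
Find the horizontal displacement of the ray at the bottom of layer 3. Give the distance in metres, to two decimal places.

27.23 m

Apply Snell's law at each interface; in layer i the horizontal offset is hᵢ·tan θᵢ.
Layer 1: θ = 12.10°; offset = 26.2·tan 12.10° = 5.6168 m.
Layer 2: sin θ = 1743·sin 12.1°/783 = 0.4666, θ = 27.82°; offset = 19.6·tan 27.82° = 10.3406 m.
Layer 3: sin θ = 2491·sin 12.1°/783 = 0.6669, θ = 41.83°; offset = 12.6·tan 41.83° = 11.2760 m.
Total horizontal offset = 27.2334 m.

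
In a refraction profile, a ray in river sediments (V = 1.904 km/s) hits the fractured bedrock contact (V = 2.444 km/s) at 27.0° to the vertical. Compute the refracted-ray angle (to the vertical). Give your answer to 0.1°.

35.6°

sin θ₁/V₁ = sin θ₂/V₂ ⇒ sin θ₂ = 2.444·sin 27.0°/1.904 = 2.444·0.4540/1.904 = 0.5827.
θ₂ = sin⁻¹(0.5827) = 35.64° (from vertical).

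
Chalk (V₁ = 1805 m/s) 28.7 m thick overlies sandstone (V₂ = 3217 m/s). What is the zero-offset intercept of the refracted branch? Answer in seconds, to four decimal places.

θ_c = arcsin(V₁/V₂) = arcsin(1805/3217) = 34.13°; cos θ_c = 0.8278.
tᵢ = 2h·cos θ_c / V₁ = 2·28.7·0.8278 / 1805 = 0.02632 s.

0.0263 s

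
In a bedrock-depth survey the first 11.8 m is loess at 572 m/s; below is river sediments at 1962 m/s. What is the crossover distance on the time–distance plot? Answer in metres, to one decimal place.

31.9 m

θ_c = arcsin(572/1962) = 16.95°, so cos θ_c = 0.9566 and tᵢ = 2h cos θ_c/V₁ = 0.0395 s.
At crossover x/V₁ = x/V₂ + tᵢ ⇒ x = tᵢ/(1/V₁ − 1/V₂) = 0.03947/(1.7483e-03 − 5.0968e-04) = 31.86 m.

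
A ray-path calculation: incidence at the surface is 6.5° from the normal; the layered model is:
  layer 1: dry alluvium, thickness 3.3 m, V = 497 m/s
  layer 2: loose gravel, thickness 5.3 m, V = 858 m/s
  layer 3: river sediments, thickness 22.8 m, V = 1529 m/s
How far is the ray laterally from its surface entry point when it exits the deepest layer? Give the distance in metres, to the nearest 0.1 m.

9.9 m

p = sin θ₁/V₁ = sin 6.5°/497 = 2.2777e-04 s/m is conserved through the stack.
Layer 1: θ = 6.50°; offset = 3.3·tan 6.50° = 0.376 m.
Layer 2: sin θ = p·858 = 0.1954 → θ = 11.27°; offset = 5.3·tan 11.27° = 1.056 m.
Layer 3: sin θ = p·1529 = 0.3483 → θ = 20.38°; offset = 22.8·tan 20.38° = 8.471 m.
Total horizontal offset = 9.903 m.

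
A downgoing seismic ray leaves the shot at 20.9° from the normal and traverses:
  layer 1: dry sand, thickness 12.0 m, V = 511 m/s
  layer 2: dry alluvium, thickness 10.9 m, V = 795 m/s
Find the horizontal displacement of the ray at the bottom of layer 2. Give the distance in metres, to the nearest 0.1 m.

11.9 m

Ray parameter p = sin 20.9° / 511 m/s = 6.9812e-04 s/m.
Layer 1: θ = 20.90°; offset = 12.0·tan 20.90° = 4.582 m.
Layer 2: sin θ = p·795 = 0.5550 → θ = 33.71°; offset = 10.9·tan 33.71° = 7.272 m.
Summing the layer offsets gives 11.855 m.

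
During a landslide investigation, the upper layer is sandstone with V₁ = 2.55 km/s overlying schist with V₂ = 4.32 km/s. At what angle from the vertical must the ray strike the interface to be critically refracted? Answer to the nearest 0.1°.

36.2°

Critical incidence: sin θ_c = V₁/V₂ = 2.55/4.32 = 0.5903.
θ_c = arcsin 0.5903 = 36.18°.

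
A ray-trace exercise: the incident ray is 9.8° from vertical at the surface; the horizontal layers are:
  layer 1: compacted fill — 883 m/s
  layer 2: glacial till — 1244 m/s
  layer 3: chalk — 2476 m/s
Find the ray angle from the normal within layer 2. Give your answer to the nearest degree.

Ray parameter p = sin 9.8° / 883 = 1.9276e-04 s/m.
sin θ_2 = p·V_2 = 1.9276e-04 × 1244 = 0.2398.
θ_2 = 13.87° from the vertical.

14°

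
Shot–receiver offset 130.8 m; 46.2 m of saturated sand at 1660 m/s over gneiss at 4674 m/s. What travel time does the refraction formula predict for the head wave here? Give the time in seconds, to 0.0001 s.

t = x/V₂ + 2h·√(V₂²−V₁²)/(V₁V₂).
√(V₂²−V₁²) = √(4674²−1660²) = 4369.3 m/s; delay term = 2·46.2·4369.3/(1660·4674) = 0.05203 s.
t = 130.8/4674 + 0.05203 = 0.08002 s.

0.0800 s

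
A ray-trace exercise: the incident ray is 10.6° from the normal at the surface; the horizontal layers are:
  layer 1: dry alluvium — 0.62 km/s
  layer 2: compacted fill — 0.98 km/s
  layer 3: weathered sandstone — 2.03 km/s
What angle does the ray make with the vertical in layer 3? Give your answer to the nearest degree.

Ray parameter p = sin 10.6° / 0.62 = 2.9670e-01 s/km.
sin θ_3 = p·V_3 = 2.9670e-01 × 2.03 = 0.6023.
θ_3 = 37.03° from the vertical.

37°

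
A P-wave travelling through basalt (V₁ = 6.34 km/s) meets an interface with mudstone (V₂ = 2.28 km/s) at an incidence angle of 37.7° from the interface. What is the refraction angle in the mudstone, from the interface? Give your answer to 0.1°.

Angle from the normal: 90° − 37.7° = 52.3°.
sin θ₁/V₁ = sin θ₂/V₂ ⇒ sin θ₂ = 2.28·sin 52.3°/6.34 = 2.28·0.7912/6.34 = 0.2845.
θ₂ = arcsin 0.2845 = 16.53° from the normal.
From the interface: 90° − 16.53° = 73.47°.

73.5°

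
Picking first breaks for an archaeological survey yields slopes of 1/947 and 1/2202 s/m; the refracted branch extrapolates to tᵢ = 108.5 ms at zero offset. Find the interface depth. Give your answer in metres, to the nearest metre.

57 m

h = tᵢ·V₁·V₂ / (2·√(V₂²−V₁²)).
√(V₂²−V₁²) = √(2202² − 947²) = 1988.0 m/s.
h = 0.1085 s × 947 × 2202 / (2 × 1988.0) = 56.91 m.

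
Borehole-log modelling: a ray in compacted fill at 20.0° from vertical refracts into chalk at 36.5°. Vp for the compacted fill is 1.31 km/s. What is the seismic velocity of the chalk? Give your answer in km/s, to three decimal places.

2.278 km/s

Snell's law: sin 20.0°/V₁ = sin 36.5°/V₂.
V₂ = V₁·sin 36.5°/sin 20.0° = 1.31 × 1.7391 = 2.278 km/s.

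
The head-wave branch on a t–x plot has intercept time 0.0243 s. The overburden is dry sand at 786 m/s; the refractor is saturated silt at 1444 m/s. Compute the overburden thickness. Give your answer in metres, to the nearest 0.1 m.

11.4 m

θ_c = arcsin(786/1444) = 32.98°; cos θ_c = 0.8389.
tᵢ = 2h cos θ_c/V₁ ⇒ h = tᵢ·V₁/(2 cos θ_c) = 0.0243·786/(2·0.8389) = 11.38 m.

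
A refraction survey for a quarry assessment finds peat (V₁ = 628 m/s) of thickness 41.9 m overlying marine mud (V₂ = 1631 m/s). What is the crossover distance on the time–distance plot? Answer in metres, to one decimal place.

θ_c = arcsin(628/1631) = 22.65°, so cos θ_c = 0.9229 and tᵢ = 2h cos θ_c/V₁ = 0.1232 s.
At crossover x/V₁ = x/V₂ + tᵢ ⇒ x = tᵢ/(1/V₁ − 1/V₂) = 0.12315/(1.5924e-03 − 6.1312e-04) = 125.76 m.

125.8 m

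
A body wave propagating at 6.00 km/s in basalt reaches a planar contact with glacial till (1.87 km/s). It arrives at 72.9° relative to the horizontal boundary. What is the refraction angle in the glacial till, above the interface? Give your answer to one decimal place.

Angle from the normal: 90° − 72.9° = 17.1°.
Snell's law: sin θ₂ = (V₂/V₁)·sin θ₁ = (1.87/6.00)·sin 17.1° = 0.0916.
θ₂ = arcsin 0.0916 = 5.26° from the normal.
From the interface: 90° − 5.26° = 84.74°.

84.7°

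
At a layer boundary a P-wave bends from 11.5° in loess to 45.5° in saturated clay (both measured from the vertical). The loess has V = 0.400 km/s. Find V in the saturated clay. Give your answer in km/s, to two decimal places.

1.43 km/s

sin 11.5° = 0.1994; sin 45.5° = 0.7133.
V₂ = V₁·(sin θ₂/sin θ₁) = 0.400·(0.7133/0.1994) = 1.43 km/s.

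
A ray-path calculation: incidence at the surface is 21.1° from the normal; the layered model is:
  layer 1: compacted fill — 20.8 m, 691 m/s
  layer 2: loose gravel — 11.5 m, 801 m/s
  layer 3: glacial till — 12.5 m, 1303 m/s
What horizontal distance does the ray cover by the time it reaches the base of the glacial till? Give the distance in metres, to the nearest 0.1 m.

24.9 m

p = sin θ₁/V₁ = sin 21.1°/691 = 5.2098e-04 s/m is conserved through the stack.
Layer 1: θ = 21.10°; offset = 20.8·tan 21.10° = 8.026 m.
Layer 2: sin θ = p·801 = 0.4173 → θ = 24.66°; offset = 11.5·tan 24.66° = 5.281 m.
Layer 3: sin θ = p·1303 = 0.6788 → θ = 42.75°; offset = 12.5·tan 42.75° = 11.556 m.
Total horizontal offset = 24.863 m.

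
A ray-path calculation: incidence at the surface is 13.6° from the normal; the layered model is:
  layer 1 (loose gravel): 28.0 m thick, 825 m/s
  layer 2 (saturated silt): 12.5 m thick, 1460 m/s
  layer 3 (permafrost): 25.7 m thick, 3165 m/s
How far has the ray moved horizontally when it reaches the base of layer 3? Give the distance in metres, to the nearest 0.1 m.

66.2 m

p = sin θ₁/V₁ = sin 13.6°/825 = 2.8502e-04 s/m is conserved through the stack.
Layer 1: θ = 13.60°; offset = 28.0·tan 13.60° = 6.774 m.
Layer 2: sin θ = p·1460 = 0.4161 → θ = 24.59°; offset = 12.5·tan 24.59° = 5.720 m.
Layer 3: sin θ = p·3165 = 0.9021 → θ = 64.43°; offset = 25.7·tan 64.43° = 53.722 m.
Σ offsets = 66.217 m.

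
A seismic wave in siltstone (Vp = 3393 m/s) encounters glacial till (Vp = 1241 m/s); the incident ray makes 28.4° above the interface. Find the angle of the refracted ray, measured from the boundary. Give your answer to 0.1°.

71.2°

Angle from the normal: 90° − 28.4° = 61.6°.
sin θ₁/V₁ = sin θ₂/V₂ ⇒ sin θ₂ = 1241·sin 61.6°/3393 = 1241·0.8796/3393 = 0.3217.
θ₂ = sin⁻¹(0.3217) = 18.77° (from vertical).
From the interface: 90° − 18.77° = 71.23°.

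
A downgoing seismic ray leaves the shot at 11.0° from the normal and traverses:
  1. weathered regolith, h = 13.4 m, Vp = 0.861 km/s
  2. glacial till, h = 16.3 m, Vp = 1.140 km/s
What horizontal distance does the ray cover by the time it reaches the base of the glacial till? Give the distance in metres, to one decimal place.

p = sin θ₁/V₁ = sin 11.0°/0.861 = 2.2161e-01 s/km is conserved through the stack.
Layer 1: θ = 11.00°; offset = 13.4·tan 11.00° = 2.605 m.
Layer 2: sin θ = p·1.140 = 0.2526 → θ = 14.63°; offset = 16.3·tan 14.63° = 4.256 m.
Summing the layer offsets gives 6.861 m.

6.9 m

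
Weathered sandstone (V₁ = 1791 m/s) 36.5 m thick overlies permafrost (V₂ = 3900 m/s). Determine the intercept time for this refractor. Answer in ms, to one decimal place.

36.2 ms

θ_c = arcsin(V₁/V₂) = arcsin(1791/3900) = 27.34°; cos θ_c = 0.8883.
tᵢ = 2h·cos θ_c / V₁ = 2·36.5·0.8883 / 1791 = 0.03621 s.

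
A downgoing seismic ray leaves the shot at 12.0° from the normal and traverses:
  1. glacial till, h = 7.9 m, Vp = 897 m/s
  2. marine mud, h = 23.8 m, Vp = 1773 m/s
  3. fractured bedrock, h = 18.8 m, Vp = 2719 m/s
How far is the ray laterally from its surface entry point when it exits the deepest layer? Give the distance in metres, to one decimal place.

p = sin θ₁/V₁ = sin 12.0°/897 = 2.3179e-04 s/m is conserved through the stack.
Layer 1: θ = 12.00°; offset = 7.9·tan 12.00° = 1.679 m.
Layer 2: sin θ = p·1773 = 0.4110 → θ = 24.26°; offset = 23.8·tan 24.26° = 10.729 m.
Layer 3: sin θ = p·2719 = 0.6302 → θ = 39.07°; offset = 18.8·tan 39.07° = 15.260 m.
Σ offsets = 27.668 m.

27.7 m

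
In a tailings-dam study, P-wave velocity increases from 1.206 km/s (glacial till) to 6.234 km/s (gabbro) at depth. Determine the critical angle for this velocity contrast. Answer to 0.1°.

11.2°

Critical incidence: sin θ_c = V₁/V₂ = 1.206/6.234 = 0.1935.
θ_c = arcsin 0.1935 = 11.15°.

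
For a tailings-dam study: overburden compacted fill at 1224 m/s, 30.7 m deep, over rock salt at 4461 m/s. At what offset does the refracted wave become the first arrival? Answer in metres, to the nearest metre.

81 m

x_cross = 2h·√((V₂+V₁)/(V₂−V₁)).
(V₂+V₁)/(V₂−V₁) = (4461+1224)/(4461−1224) = 1.7563; √ = 1.3252.
x_cross = 2·30.7·1.3252 = 81.37 m.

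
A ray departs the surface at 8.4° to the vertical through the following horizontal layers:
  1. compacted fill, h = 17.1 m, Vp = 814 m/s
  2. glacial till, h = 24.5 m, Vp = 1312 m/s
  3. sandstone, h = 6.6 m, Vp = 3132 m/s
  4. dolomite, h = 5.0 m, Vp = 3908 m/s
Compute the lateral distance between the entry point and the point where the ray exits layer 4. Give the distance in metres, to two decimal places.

17.87 m

Apply Snell's law at each interface; in layer i the horizontal offset is hᵢ·tan θᵢ.
Layer 1: θ = 8.40°; offset = 17.1·tan 8.40° = 2.5251 m.
Layer 2: sin θ = 1312·sin 8.4°/814 = 0.2355, θ = 13.62°; offset = 24.5·tan 13.62° = 5.9355 m.
Layer 3: sin θ = 3132·sin 8.4°/814 = 0.5621, θ = 34.20°; offset = 6.6·tan 34.20° = 4.4853 m.
Layer 4: sin θ = 3908·sin 8.4°/814 = 0.7013, θ = 44.53°; offset = 5.0·tan 44.53° = 4.9195 m.
Summing the layer offsets gives 17.8654 m.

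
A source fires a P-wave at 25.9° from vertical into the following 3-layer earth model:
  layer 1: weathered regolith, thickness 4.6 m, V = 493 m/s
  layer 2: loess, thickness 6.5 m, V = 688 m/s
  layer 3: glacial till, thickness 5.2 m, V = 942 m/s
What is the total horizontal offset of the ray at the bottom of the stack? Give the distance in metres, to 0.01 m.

Apply Snell's law at each interface; in layer i the horizontal offset is hᵢ·tan θᵢ.
Layer 1: θ = 25.90°; offset = 4.6·tan 25.90° = 2.2336 m.
Layer 2: sin θ = 688·sin 25.9°/493 = 0.6096, θ = 37.56°; offset = 6.5·tan 37.56° = 4.9982 m.
Layer 3: sin θ = 942·sin 25.9°/493 = 0.8346, θ = 56.58°; offset = 5.2·tan 56.58° = 7.8791 m.
Σ offsets = 15.1109 m.

15.11 m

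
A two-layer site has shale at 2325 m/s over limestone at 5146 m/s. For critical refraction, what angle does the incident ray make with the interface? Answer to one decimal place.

63.1°

Critical incidence: sin θ_c = V₁/V₂ = 2325/5146 = 0.4518.
θ_c = arcsin 0.4518 = 26.86°.
Measured from the interface: 90° − 26.86° = 63.14°.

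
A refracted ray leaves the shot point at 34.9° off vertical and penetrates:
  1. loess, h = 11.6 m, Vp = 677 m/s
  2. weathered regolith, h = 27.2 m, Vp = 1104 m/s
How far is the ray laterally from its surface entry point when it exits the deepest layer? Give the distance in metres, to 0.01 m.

78.62 m

p = sin θ₁/V₁ = sin 34.9°/677 = 8.4512e-04 s/m is conserved through the stack.
Layer 1: θ = 34.90°; offset = 11.6·tan 34.90° = 8.0923 m.
Layer 2: sin θ = p·1104 = 0.9330 → θ = 68.91°; offset = 27.2·tan 68.91° = 70.5245 m.
Summing the layer offsets gives 78.6168 m.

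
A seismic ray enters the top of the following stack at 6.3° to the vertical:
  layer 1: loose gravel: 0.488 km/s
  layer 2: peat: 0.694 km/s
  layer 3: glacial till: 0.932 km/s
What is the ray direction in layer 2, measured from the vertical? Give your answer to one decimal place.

9.0°

Ray parameter p = sin 6.3° / 0.488 = 2.2487e-01 s/km.
sin θ_2 = p·V_2 = 2.2487e-01 × 0.694 = 0.1561.
θ_2 = 8.98° from the vertical.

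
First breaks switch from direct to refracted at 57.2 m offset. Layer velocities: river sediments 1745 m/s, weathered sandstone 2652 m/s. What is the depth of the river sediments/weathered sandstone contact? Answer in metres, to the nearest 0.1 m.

x_cross = 2h·√((V₂+V₁)/(V₂−V₁)) → h = x_cross / (2·√((V₂+V₁)/(V₂−V₁))).
√((V₂+V₁)/(V₂−V₁)) = √((2652+1745)/(2652−1745)) = 2.2018.
h = 57.2 / (2·2.2018) = 12.99 m.

13.0 m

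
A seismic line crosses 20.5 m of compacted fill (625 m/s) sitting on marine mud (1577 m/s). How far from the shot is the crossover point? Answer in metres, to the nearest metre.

x_cross = 2h·√((V₂+V₁)/(V₂−V₁)).
(V₂+V₁)/(V₂−V₁) = (1577+625)/(1577−625) = 2.3130; √ = 1.5209.
x_cross = 2·20.5·1.5209 = 62.36 m.

62 m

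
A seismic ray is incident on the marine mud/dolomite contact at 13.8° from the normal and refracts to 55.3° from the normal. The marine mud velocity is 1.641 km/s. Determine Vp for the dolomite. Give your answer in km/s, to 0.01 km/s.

5.66 km/s

Snell's law: sin 13.8°/V₁ = sin 55.3°/V₂.
V₂ = V₁·sin 55.3°/sin 13.8° = 1.641 × 3.4467 = 5.66 km/s.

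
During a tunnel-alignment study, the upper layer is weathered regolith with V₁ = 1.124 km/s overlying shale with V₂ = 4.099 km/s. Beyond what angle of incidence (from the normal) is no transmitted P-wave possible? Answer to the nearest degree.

Critical incidence: sin θ_c = V₁/V₂ = 1.124/4.099 = 0.2742.
θ_c = arcsin 0.2742 = 15.92°.

16°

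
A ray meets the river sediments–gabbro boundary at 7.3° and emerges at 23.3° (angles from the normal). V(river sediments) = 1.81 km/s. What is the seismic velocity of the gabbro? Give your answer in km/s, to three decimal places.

Snell's law: sin 7.3°/V₁ = sin 23.3°/V₂.
V₂ = V₁·sin 23.3°/sin 7.3° = 1.81 × 3.1129 = 5.634 km/s.

5.634 km/s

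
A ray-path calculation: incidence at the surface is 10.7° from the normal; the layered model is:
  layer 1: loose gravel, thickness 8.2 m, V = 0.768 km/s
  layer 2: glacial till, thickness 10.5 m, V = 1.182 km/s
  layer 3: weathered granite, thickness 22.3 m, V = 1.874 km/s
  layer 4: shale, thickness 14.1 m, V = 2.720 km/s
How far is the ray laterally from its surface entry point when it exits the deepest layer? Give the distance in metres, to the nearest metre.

28 m

Apply Snell's law at each interface; in layer i the horizontal offset is hᵢ·tan θᵢ.
Layer 1: θ = 10.70°; offset = 8.2·tan 10.70° = 1.549 m.
Layer 2: sin θ = 1.182·sin 10.7°/0.768 = 0.2858, θ = 16.60°; offset = 10.5·tan 16.60° = 3.131 m.
Layer 3: sin θ = 1.874·sin 10.7°/0.768 = 0.4530, θ = 26.94°; offset = 22.3·tan 26.94° = 11.333 m.
Layer 4: sin θ = 2.720·sin 10.7°/0.768 = 0.6576, θ = 41.11°; offset = 14.1·tan 41.11° = 12.307 m.
Total horizontal offset = 28.320 m.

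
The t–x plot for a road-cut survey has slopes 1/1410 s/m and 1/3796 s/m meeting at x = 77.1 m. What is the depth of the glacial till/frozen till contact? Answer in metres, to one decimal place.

26.1 m

h = (x_cross/2)·√((V₂−V₁)/(V₂+V₁)).
(V₂−V₁)/(V₂+V₁) = (3796−1410)/(3796+1410) = 0.4583; √ = 0.6770.
h = (77.1/2)·0.6770 = 26.10 m.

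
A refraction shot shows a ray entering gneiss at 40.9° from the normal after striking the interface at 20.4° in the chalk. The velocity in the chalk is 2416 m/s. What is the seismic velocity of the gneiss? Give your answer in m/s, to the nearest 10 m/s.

sin 20.4° = 0.3486; sin 40.9° = 0.6547.
V₂ = V₁·(sin θ₂/sin θ₁) = 2416·(0.6547/0.3486) = 4538.10 m/s.

4540 m/s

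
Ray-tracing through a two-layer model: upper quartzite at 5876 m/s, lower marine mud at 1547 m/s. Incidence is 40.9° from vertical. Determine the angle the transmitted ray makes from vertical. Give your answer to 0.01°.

9.93°

Snell's law: sin θ₂ = (V₂/V₁)·sin θ₁ = (1547/5876)·sin 40.9° = 0.1724.
θ₂ = sin⁻¹(0.1724) = 9.93° (from vertical).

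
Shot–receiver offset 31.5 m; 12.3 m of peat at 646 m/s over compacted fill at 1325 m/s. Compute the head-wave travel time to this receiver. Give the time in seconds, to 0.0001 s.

θ_c = arcsin(V₁/V₂) = arcsin(646/1325) = 29.18°, cos θ_c = 0.8731.
Intercept time tᵢ = 2h cos θ_c / V₁ = 2·12.3·0.8731/646 = 0.03325 s.
t = x/V₂ + tᵢ = 31.5/1325 + 0.03325 = 0.05702 s.

0.0570 s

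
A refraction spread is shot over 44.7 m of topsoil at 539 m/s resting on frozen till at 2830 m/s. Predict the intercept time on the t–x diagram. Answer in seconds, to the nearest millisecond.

tᵢ = 2h·√(V₂²−V₁²)/(V₁V₂).
√(V₂²−V₁²) = √(2830²−539²) = 2778.2 m/s.
tᵢ = 2·44.7·2778.2/(539·2830) = 0.16283 s.

0.163 s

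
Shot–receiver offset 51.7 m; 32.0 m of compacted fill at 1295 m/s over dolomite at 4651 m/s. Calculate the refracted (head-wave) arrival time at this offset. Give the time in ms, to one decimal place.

t = x/V₂ + 2h·√(V₂²−V₁²)/(V₁V₂).
√(V₂²−V₁²) = √(4651²−1295²) = 4467.1 m/s; delay term = 2·32.0·4467.1/(1295·4651) = 0.04747 s.
t = 51.7/4651 + 0.04747 = 0.05858 s.

58.6 ms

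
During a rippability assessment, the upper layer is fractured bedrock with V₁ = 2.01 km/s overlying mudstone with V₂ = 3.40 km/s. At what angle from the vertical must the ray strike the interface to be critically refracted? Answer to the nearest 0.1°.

36.2°

Critical incidence: sin θ_c = V₁/V₂ = 2.01/3.40 = 0.5912.
θ_c = arcsin 0.5912 = 36.24°.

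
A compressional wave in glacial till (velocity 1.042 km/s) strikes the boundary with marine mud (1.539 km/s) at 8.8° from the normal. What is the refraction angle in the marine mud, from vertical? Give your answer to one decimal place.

sin θ₁/V₁ = sin θ₂/V₂ ⇒ sin θ₂ = 1.539·sin 8.8°/1.042 = 1.539·0.1530/1.042 = 0.2260.
θ₂ = arcsin 0.2260 = 13.06° from the normal.

13.1°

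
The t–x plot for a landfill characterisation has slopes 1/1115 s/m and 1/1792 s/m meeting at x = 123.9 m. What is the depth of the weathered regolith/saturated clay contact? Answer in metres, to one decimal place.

x_cross = 2h·√((V₂+V₁)/(V₂−V₁)) → h = x_cross / (2·√((V₂+V₁)/(V₂−V₁))).
√((V₂+V₁)/(V₂−V₁)) = √((1792+1115)/(1792−1115)) = 2.0722.
h = 123.9 / (2·2.0722) = 29.90 m.

29.9 m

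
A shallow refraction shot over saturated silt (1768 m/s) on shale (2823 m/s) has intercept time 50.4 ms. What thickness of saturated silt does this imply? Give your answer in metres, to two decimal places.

θ_c = arcsin(1768/2823) = 38.78°; cos θ_c = 0.7796.
tᵢ = 2h cos θ_c/V₁ ⇒ h = tᵢ·V₁/(2 cos θ_c) = 0.0504·1768/(2·0.7796) = 57.15 m.

57.15 m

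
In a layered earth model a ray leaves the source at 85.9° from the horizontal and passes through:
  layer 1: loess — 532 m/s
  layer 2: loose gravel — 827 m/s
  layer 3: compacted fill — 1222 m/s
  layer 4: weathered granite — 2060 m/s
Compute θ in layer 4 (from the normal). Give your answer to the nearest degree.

From the normal: θ₁ = 90° − 85.9° = 4.1°.
Snell's law across each interface conserves sin θ / V, so sin θ_4 = V_4·sin θ₁/V₁.
sin θ_4 = 2060 × sin 4.1° / 532 = 0.2769.
θ_4 = arcsin 0.2769 = 16.07°.

16°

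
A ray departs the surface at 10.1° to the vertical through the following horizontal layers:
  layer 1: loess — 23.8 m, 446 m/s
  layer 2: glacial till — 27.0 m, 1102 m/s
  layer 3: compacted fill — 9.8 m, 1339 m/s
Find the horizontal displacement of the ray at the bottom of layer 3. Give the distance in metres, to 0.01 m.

23.29 m

Ray parameter p = sin 10.1° / 446 m/s = 3.9320e-04 s/m.
Layer 1: θ = 10.10°; offset = 23.8·tan 10.10° = 4.2394 m.
Layer 2: sin θ = p·1102 = 0.4333 → θ = 25.68°; offset = 27.0·tan 25.68° = 12.9812 m.
Layer 3: sin θ = p·1339 = 0.5265 → θ = 31.77°; offset = 9.8·tan 31.77° = 6.0689 m.
Summing the layer offsets gives 23.2895 m.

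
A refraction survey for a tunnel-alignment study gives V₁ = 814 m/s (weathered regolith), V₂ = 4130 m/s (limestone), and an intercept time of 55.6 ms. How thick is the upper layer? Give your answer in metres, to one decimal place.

h = tᵢ·V₁·V₂ / (2·√(V₂²−V₁²)).
√(V₂²−V₁²) = √(4130² − 814²) = 4049.0 m/s.
h = 0.0556 s × 814 × 4130 / (2 × 4049.0) = 23.08 m.

23.1 m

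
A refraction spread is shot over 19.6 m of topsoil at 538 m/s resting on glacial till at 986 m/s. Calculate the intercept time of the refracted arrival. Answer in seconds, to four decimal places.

θ_c = arcsin(V₁/V₂) = arcsin(538/986) = 33.07°; cos θ_c = 0.8380.
tᵢ = 2h·cos θ_c / V₁ = 2·19.6·0.8380 / 538 = 0.06106 s.

0.0611 s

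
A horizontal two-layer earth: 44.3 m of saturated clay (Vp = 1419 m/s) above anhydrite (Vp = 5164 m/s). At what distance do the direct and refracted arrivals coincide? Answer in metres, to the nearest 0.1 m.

x_cross = 2h·√((V₂+V₁)/(V₂−V₁)).
(V₂+V₁)/(V₂−V₁) = (5164+1419)/(5164−1419) = 1.7578; √ = 1.3258.
x_cross = 2·44.3·1.3258 = 117.47 m.

117.5 m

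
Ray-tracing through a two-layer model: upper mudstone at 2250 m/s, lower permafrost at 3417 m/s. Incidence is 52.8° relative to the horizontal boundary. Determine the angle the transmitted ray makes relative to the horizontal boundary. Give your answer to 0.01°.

Convert to the normal: θ₁ = 90° − 52.8° = 37.2°.
sin θ₁/V₁ = sin θ₂/V₂ ⇒ sin θ₂ = 3417·sin 37.2°/2250 = 3417·0.6046/2250 = 0.9182.
θ₂ = sin⁻¹(0.9182) = 66.66° (from vertical).
From the interface: 90° − 66.66° = 23.34°.

23.34°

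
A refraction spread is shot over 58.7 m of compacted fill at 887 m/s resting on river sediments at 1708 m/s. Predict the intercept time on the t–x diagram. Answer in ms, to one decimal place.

113.1 ms

θ_c = arcsin(V₁/V₂) = arcsin(887/1708) = 31.29°; cos θ_c = 0.8546.
tᵢ = 2h·cos θ_c / V₁ = 2·58.7·0.8546 / 887 = 0.11311 s.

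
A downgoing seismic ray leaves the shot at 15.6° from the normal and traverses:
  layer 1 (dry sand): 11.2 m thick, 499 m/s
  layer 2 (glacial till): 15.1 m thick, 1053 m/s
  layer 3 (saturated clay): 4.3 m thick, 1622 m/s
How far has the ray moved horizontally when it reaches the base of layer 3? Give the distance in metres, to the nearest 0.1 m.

21.3 m

Ray parameter p = sin 15.6° / 499 m/s = 5.3892e-04 s/m.
Layer 1: θ = 15.60°; offset = 11.2·tan 15.60° = 3.127 m.
Layer 2: sin θ = p·1053 = 0.5675 → θ = 34.57°; offset = 15.1·tan 34.57° = 10.407 m.
Layer 3: sin θ = p·1622 = 0.8741 → θ = 60.94°; offset = 4.3·tan 60.94° = 7.739 m.
Total horizontal offset = 21.273 m.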